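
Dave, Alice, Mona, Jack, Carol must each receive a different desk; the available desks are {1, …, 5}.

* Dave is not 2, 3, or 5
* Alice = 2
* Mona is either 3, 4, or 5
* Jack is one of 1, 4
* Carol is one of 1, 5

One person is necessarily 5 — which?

Alice must be 2 (only option left).
The 4 still-open variables draw from only 4 values {1, 3, 4, 5}, so each is used; only Mona can be 3, hence Mona = 3.
The 3 still-open variables draw from only 3 values {1, 4, 5}, so each is used; only Carol can be 5, hence Carol = 5.

Carol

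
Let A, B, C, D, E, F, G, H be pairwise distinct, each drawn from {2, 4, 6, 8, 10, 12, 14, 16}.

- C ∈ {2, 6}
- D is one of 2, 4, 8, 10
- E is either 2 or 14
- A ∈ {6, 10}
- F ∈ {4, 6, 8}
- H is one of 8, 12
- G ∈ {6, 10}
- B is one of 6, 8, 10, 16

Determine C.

2

Among the 8 variables, 12 fits only H (and all 8 values in {2, 4, 6, 8, 10, 12, 14, 16} must be used), so H = 12.
The 7 still-open variables draw from only 7 values {2, 4, 6, 8, 10, 14, 16}, so each is used; only E can be 14, hence E = 14.
The 6 still-open variables draw from only 6 values {2, 4, 6, 8, 10, 16}, so each is used; only B can be 16, hence B = 16.
The 2 variables A and G are confined to {6, 10}, which locks those values in; drop them from C, D, F.
So C = 2.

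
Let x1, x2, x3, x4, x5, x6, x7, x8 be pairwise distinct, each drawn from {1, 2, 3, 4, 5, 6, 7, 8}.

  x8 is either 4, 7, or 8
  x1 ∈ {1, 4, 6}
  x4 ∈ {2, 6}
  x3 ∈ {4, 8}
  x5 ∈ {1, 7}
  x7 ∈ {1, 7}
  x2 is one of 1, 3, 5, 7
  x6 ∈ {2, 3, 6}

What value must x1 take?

6

The 8 variables draw from only 8 values {1, 2, 3, 4, 5, 6, 7, 8}, so each is used; only x2 can be 5, hence x2 = 5.
The 7 still-open variables together cover exactly {1, 2, 3, 4, 6, 7, 8} — 7 values for 7 variables — and 3 appears only in x6's list, so x6 = 3.
Among the 6 still-open variables, 2 fits only x4 (and all 6 values in {1, 2, 4, 6, 7, 8} must be used), so x4 = 2.
The 5 still-open variables draw from only 5 values {1, 4, 6, 7, 8}, so each is used; only x1 can be 6, hence x1 = 6.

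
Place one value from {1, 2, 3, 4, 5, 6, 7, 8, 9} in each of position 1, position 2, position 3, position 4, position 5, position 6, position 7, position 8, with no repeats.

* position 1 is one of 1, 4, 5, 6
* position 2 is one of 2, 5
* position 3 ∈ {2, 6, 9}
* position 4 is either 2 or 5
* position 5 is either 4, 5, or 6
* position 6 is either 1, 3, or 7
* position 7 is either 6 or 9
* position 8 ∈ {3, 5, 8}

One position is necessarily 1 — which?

position 1

position 2 and position 4 share exactly the 2 values {2, 5}; by pigeonhole those values go to them, so strike 2, 5 from position 1, position 3, position 5, position 8.
The 2 variables position 3 and position 7 are confined to {6, 9}, which locks those values in; drop them from position 1, position 5.
position 5 has just one choice, so position 5 = 4. Strike 4 from position 1.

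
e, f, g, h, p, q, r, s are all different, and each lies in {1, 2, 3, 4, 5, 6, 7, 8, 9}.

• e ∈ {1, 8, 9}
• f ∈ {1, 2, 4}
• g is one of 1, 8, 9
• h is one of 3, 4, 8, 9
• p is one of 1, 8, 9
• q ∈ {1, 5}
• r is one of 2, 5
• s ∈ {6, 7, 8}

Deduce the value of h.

3

e, g, p between them cover only {1, 8, 9} — a naked triple. Remove those values from f, h, q, s.
q has just one choice, so q = 5. Eliminate 5 elsewhere: r.
That leaves r = 2. Eliminate 2 elsewhere: f.
f has just one choice, so f = 4. Eliminate 4 elsewhere: h.
So h = 3.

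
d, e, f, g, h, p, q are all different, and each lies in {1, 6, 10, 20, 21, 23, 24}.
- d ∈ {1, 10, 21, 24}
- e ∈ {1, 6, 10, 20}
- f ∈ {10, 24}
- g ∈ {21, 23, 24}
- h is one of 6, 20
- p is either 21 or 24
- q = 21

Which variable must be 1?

q has just one choice, so q = 21. So d, g, p can't be 21.
p has just one choice, so p = 24. Eliminate 24 elsewhere: d, f, g.
f must be 10 (only option left). Strike 10 from d, e.
So 1 goes to d.

d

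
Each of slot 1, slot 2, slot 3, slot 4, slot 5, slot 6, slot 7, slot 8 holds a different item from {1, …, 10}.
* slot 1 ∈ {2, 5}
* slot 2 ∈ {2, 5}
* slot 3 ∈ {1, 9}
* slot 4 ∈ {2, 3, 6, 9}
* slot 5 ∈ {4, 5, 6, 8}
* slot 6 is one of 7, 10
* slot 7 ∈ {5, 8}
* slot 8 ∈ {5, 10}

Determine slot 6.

slot 1 and slot 2 share exactly the 2 values {2, 5}; by pigeonhole those values go to them, so strike 2, 5 from slot 4, slot 5, slot 7, slot 8.
slot 7 has just one choice, so slot 7 = 8. So slot 5 can't be 8.
slot 8's domain is down to {10}, so slot 8 = 10. So slot 6 can't be 10.
So slot 6 = 7.

7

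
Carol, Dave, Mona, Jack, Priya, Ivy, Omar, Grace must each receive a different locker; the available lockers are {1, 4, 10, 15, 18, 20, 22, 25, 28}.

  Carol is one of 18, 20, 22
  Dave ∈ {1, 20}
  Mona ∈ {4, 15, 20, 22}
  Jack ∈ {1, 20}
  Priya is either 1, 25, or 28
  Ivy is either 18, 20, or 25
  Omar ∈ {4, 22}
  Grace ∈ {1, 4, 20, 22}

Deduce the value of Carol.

18

The 8 variables together cover exactly {1, 4, 15, 18, 20, 22, 25, 28} — 8 values for 8 variables — and 15 appears only in Mona's list, so Mona = 15.
The 7 still-open variables draw from only 7 values {1, 4, 18, 20, 22, 25, 28}, so each is used; only Priya can be 28, hence Priya = 28.
The 6 still-open variables together cover exactly {1, 4, 18, 20, 22, 25} — 6 values for 6 variables — and 25 appears only in Ivy's list, so Ivy = 25.
Among the 5 still-open variables, 18 fits only Carol (and all 5 values in {1, 4, 18, 20, 22} must be used), so Carol = 18.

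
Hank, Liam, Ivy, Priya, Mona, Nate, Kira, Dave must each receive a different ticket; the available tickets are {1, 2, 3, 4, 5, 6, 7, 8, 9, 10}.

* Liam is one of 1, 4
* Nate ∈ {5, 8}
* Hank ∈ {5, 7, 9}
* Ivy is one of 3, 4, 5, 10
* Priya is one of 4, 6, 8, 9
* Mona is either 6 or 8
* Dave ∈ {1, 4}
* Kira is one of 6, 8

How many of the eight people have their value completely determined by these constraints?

The 2 variables Liam and Dave are confined to {1, 4}, which locks those values in; drop them from Ivy, Priya.
Mona and Kira share exactly the 2 values {6, 8}; by pigeonhole those values go to them, so strike 6, 8 from Priya, Nate.
That leaves Priya = 9. Eliminate 9 elsewhere: Hank.
That leaves Nate = 5. Remove 5 from Hank, Ivy.
That leaves Hank = 7.
Determined: Hank=7, Priya=9, Nate=5. The other people each still have more than one consistent value. That makes 3.

3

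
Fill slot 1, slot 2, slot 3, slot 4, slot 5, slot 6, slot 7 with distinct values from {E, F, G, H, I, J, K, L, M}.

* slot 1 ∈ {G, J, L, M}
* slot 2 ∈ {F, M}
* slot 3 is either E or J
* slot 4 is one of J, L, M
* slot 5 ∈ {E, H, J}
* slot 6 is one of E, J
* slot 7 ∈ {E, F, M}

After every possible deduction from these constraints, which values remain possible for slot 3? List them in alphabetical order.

The 7 variables together cover exactly {E, F, G, H, J, L, M} — 7 values for 7 variables — and G appears only in slot 1's list, so slot 1 = G.
Among the 6 still-open variables, H fits only slot 5 (and all 6 values in {E, F, H, J, L, M} must be used), so slot 5 = H.
Among the 5 still-open variables, L fits only slot 4 (and all 5 values in {E, F, J, L, M} must be used), so slot 4 = L.
slot 3 and slot 6 between them cover only {E, J} — a naked pair. Remove those values from slot 7.
No further eliminations apply; slot 3 can still be any of E, J.

E, J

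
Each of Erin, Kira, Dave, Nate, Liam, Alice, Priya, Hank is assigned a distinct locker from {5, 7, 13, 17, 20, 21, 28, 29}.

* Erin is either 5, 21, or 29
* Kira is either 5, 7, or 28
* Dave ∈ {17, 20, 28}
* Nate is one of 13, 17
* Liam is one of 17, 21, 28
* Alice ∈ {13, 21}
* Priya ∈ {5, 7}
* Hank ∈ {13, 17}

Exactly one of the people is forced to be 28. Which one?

Liam

Among the 8 variables, 20 fits only Dave (and all 8 values in {5, 7, 13, 17, 20, 21, 28, 29} must be used), so Dave = 20.
Among the 7 still-open variables, 29 fits only Erin (and all 7 values in {5, 7, 13, 17, 21, 28, 29} must be used), so Erin = 29.
Nate and Hank share exactly the 2 values {13, 17}; by pigeonhole those values go to them, so strike 13, 17 from Liam, Alice.
Alice has just one choice, so Alice = 21. Remove 21 from Liam.
So 28 goes to Liam.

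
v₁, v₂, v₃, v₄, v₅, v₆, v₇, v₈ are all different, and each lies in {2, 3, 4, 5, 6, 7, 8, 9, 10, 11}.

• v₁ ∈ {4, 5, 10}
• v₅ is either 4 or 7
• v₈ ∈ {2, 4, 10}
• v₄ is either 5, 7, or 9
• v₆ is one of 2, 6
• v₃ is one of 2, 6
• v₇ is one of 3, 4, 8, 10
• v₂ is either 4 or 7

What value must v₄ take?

The 2 variables v₂ and v₅ are confined to {4, 7}, which locks those values in; drop them from v₁, v₄, v₇, v₈.
v₃ and v₆ share exactly the 2 values {2, 6}; by pigeonhole those values go to them, so strike 2, 6 from v₈.
v₈ has just one choice, so v₈ = 10. Remove 10 from v₁, v₇.
v₁ must be 5 (only option left). So v₄ can't be 5.
So v₄ = 9.

9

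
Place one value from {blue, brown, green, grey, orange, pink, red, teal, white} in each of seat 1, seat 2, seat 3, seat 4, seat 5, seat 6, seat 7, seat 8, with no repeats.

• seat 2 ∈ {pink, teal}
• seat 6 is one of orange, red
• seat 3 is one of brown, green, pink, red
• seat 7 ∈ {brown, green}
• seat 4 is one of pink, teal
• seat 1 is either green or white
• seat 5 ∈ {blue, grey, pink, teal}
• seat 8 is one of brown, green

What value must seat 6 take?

seat 2 and seat 4 share exactly the 2 values {pink, teal}; by pigeonhole those values go to them, so strike pink, teal from seat 3, seat 5.
The 2 variables seat 7 and seat 8 are confined to {brown, green}, which locks those values in; drop them from seat 1, seat 3.
seat 1's domain is down to {white}, so seat 1 = white.
That leaves seat 3 = red. Eliminate red elsewhere: seat 6.
So seat 6 = orange.

orange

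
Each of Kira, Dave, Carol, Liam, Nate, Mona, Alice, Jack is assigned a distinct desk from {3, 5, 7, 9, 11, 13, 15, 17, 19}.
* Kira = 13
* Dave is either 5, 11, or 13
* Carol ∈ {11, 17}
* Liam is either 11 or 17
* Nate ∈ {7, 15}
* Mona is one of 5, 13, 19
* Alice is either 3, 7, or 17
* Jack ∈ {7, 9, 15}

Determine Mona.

19

Kira has just one choice, so Kira = 13. Strike 13 from Dave, Mona.
The 2 variables Carol and Liam are confined to {11, 17}, which locks those values in; drop them from Dave, Alice.
Dave has just one choice, so Dave = 5. Strike 5 from Mona.
So Mona = 19.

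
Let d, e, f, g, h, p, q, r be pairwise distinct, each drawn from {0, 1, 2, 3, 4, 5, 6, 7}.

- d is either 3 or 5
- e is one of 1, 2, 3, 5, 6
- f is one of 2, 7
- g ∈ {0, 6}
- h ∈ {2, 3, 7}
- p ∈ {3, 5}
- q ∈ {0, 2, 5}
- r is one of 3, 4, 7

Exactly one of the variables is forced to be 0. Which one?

The 8 variables draw from only 8 values {0, 1, 2, 3, 4, 5, 6, 7}, so each is used; only e can be 1, hence e = 1.
The 7 still-open variables draw from only 7 values {0, 2, 3, 4, 5, 6, 7}, so each is used; only r can be 4, hence r = 4.
Among the 6 still-open variables, 6 fits only g (and all 6 values in {0, 2, 3, 5, 6, 7} must be used), so g = 6.
The 5 still-open variables draw from only 5 values {0, 2, 3, 5, 7}, so each is used; only q can be 0, hence q = 0.

q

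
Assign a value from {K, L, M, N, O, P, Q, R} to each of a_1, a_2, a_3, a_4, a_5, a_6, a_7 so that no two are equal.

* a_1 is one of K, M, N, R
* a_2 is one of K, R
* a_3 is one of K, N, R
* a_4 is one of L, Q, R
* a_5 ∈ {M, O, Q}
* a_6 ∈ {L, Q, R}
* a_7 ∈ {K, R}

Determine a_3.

The 7 variables together cover exactly {K, L, M, N, O, Q, R} — 7 values for 7 variables — and O appears only in a_5's list, so a_5 = O.
The 6 still-open variables draw from only 6 values {K, L, M, N, Q, R}, so each is used; only a_1 can be M, hence a_1 = M.
The 5 still-open variables draw from only 5 values {K, L, N, Q, R}, so each is used; only a_3 can be N, hence a_3 = N.

N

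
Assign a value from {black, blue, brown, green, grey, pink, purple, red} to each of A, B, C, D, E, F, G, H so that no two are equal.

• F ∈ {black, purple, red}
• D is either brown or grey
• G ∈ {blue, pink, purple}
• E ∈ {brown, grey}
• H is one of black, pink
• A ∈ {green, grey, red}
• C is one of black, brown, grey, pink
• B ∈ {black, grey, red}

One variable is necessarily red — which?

B

Among the 8 variables, blue fits only G (and all 8 values in {black, blue, brown, green, grey, pink, purple, red} must be used), so G = blue.
Among the 7 still-open variables, green fits only A (and all 7 values in {black, brown, green, grey, pink, purple, red} must be used), so A = green.
The 6 still-open variables draw from only 6 values {black, brown, grey, pink, purple, red}, so each is used; only F can be purple, hence F = purple.
The 5 still-open variables together cover exactly {black, brown, grey, pink, red} — 5 values for 5 variables — and red appears only in B's list, so B = red.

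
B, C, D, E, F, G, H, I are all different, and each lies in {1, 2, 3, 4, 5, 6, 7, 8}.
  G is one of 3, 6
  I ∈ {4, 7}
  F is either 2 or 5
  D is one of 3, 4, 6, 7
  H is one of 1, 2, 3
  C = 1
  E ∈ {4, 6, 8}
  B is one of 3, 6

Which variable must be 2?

C must be 1 (only option left). So H can't be 1.
The 7 still-open variables together cover exactly {2, 3, 4, 5, 6, 7, 8} — 7 values for 7 variables — and 5 appears only in F's list, so F = 5.
The 6 still-open variables draw from only 6 values {2, 3, 4, 6, 7, 8}, so each is used; only H can be 2, hence H = 2.

H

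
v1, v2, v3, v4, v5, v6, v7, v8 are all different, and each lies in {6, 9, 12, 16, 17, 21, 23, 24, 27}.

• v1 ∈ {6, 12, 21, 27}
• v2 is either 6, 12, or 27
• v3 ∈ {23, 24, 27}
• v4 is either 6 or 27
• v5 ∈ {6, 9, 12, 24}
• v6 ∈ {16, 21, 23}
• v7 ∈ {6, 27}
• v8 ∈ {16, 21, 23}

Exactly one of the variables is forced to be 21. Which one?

The 8 variables draw from only 8 values {6, 9, 12, 16, 21, 23, 24, 27}, so each is used; only v5 can be 9, hence v5 = 9.
Among the 7 still-open variables, 24 fits only v3 (and all 7 values in {6, 12, 16, 21, 23, 24, 27} must be used), so v3 = 24.
The 2 variables v4 and v7 are confined to {6, 27}, which locks those values in; drop them from v1, v2.
That leaves v2 = 12. So v1 can't be 12.
So 21 goes to v1.

v1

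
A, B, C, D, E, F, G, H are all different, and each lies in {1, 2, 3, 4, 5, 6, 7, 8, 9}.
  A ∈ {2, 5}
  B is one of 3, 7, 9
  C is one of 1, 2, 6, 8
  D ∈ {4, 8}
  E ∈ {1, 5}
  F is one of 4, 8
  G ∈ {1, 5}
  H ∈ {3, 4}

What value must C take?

D and F share exactly the 2 values {4, 8}; by pigeonhole those values go to them, so strike 4, 8 from C, H.
H must be 3 (only option left). So B can't be 3.
The 2 variables E and G are confined to {1, 5}, which locks those values in; drop them from A, C.
A must be 2 (only option left). Strike 2 from C.
So C = 6.

6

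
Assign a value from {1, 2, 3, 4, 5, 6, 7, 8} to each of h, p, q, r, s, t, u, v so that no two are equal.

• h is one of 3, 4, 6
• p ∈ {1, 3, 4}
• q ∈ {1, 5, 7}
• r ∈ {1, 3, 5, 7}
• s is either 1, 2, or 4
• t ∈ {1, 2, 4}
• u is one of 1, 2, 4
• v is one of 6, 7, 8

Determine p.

The 8 variables draw from only 8 values {1, 2, 3, 4, 5, 6, 7, 8}, so each is used; only v can be 8, hence v = 8.
Among the 7 still-open variables, 6 fits only h (and all 7 values in {1, 2, 3, 4, 5, 6, 7} must be used), so h = 6.
s, t, u share exactly the 3 values {1, 2, 4}; by pigeonhole those values go to them, so strike 1, 2, 4 from p, q, r.
So p = 3.

3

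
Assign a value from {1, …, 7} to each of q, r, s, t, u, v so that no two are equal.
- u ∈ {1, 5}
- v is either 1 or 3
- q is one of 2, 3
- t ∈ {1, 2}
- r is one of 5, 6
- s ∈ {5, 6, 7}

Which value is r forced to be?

The 6 variables draw from only 6 values {1, 2, 3, 5, 6, 7}, so each is used; only s can be 7, hence s = 7.
Among the 5 still-open variables, 6 fits only r (and all 5 values in {1, 2, 3, 5, 6} must be used), so r = 6.

6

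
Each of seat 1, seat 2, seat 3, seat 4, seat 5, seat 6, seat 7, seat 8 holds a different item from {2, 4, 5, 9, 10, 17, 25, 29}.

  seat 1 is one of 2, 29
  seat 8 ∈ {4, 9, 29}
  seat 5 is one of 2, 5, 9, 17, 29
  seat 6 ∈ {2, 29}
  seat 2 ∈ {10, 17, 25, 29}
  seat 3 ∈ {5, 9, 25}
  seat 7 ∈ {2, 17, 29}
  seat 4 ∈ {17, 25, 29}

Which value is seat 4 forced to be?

25

Among the 8 variables, 4 fits only seat 8 (and all 8 values in {2, 4, 5, 9, 10, 17, 25, 29} must be used), so seat 8 = 4.
The 7 still-open variables together cover exactly {2, 5, 9, 10, 17, 25, 29} — 7 values for 7 variables — and 10 appears only in seat 2's list, so seat 2 = 10.
The 2 variables seat 1 and seat 6 are confined to {2, 29}, which locks those values in; drop them from seat 4, seat 5, seat 7.
seat 7 must be 17 (only option left). Eliminate 17 elsewhere: seat 4, seat 5.
So seat 4 = 25.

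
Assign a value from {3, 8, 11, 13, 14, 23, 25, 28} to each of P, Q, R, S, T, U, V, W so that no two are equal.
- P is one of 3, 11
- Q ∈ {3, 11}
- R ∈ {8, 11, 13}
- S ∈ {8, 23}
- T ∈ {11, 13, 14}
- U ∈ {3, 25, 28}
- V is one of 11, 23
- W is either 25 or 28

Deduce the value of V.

The 8 variables draw from only 8 values {3, 8, 11, 13, 14, 23, 25, 28}, so each is used; only T can be 14, hence T = 14.
The 7 still-open variables draw from only 7 values {3, 8, 11, 13, 23, 25, 28}, so each is used; only R can be 13, hence R = 13.
The 6 still-open variables together cover exactly {3, 8, 11, 23, 25, 28} — 6 values for 6 variables — and 8 appears only in S's list, so S = 8.
The 5 still-open variables draw from only 5 values {3, 11, 23, 25, 28}, so each is used; only V can be 23, hence V = 23.

23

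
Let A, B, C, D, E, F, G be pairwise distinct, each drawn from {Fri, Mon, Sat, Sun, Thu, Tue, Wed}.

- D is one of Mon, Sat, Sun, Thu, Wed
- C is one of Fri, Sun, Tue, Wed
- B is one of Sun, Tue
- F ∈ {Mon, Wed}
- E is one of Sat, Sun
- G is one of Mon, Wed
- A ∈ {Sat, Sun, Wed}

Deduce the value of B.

Tue

Among the 7 variables, Fri fits only C (and all 7 values in {Fri, Mon, Sat, Sun, Thu, Tue, Wed} must be used), so C = Fri.
The 6 still-open variables together cover exactly {Mon, Sat, Sun, Thu, Tue, Wed} — 6 values for 6 variables — and Thu appears only in D's list, so D = Thu.
Among the 5 still-open variables, Tue fits only B (and all 5 values in {Mon, Sat, Sun, Tue, Wed} must be used), so B = Tue.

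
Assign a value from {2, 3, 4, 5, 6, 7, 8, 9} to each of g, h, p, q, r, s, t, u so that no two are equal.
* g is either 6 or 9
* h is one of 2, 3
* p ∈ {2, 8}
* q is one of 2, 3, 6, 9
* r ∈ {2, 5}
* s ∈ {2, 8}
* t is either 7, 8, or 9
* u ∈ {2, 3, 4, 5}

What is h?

The 8 variables together cover exactly {2, 3, 4, 5, 6, 7, 8, 9} — 8 values for 8 variables — and 4 appears only in u's list, so u = 4.
Among the 7 still-open variables, 5 fits only r (and all 7 values in {2, 3, 5, 6, 7, 8, 9} must be used), so r = 5.
The 6 still-open variables together cover exactly {2, 3, 6, 7, 8, 9} — 6 values for 6 variables — and 7 appears only in t's list, so t = 7.
p and s between them cover only {2, 8} — a naked pair. Remove those values from h, q.
So h = 3.

3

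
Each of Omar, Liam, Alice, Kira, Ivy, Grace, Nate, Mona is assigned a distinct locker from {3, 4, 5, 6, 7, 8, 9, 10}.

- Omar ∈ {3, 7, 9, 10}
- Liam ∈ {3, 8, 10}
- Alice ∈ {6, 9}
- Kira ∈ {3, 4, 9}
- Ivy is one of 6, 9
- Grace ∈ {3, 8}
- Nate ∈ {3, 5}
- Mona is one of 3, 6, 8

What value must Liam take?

The 8 variables draw from only 8 values {3, 4, 5, 6, 7, 8, 9, 10}, so each is used; only Kira can be 4, hence Kira = 4.
Among the 7 still-open variables, 5 fits only Nate (and all 7 values in {3, 5, 6, 7, 8, 9, 10} must be used), so Nate = 5.
The 6 still-open variables together cover exactly {3, 6, 7, 8, 9, 10} — 6 values for 6 variables — and 7 appears only in Omar's list, so Omar = 7.
The 5 still-open variables together cover exactly {3, 6, 8, 9, 10} — 5 values for 5 variables — and 10 appears only in Liam's list, so Liam = 10.

10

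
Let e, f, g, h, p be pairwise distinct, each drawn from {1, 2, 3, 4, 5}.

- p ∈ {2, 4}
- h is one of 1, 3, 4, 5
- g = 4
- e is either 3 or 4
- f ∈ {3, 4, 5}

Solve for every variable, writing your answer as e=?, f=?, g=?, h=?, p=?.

g must be 4 (only option left). Strike 4 from e, f, h, p.
p must be 2 (only option left).
e's domain is down to {3}, so e = 3. Eliminate 3 elsewhere: f, h.
f's domain is down to {5}, so f = 5. Eliminate 5 elsewhere: h.
h must be 1 (only option left).

e=3, f=5, g=4, h=1, p=2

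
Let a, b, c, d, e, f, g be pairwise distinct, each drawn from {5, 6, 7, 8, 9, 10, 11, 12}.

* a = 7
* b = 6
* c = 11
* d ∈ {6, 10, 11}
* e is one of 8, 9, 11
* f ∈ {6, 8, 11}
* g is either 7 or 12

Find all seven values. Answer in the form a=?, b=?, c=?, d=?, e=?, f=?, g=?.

a=7, b=6, c=11, d=10, e=9, f=8, g=12

a must be 7 (only option left). Remove 7 from g.
b has just one choice, so b = 6. Remove 6 from d, f.
c has just one choice, so c = 11. Eliminate 11 elsewhere: d, e, f.
d must be 10 (only option left).
That leaves f = 8. So e can't be 8.
g must be 12 (only option left).
e must be 9 (only option left).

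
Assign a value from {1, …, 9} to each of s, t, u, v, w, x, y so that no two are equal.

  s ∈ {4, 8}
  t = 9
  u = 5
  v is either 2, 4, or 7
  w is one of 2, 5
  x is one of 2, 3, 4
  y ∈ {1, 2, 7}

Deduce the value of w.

2

t has just one choice, so t = 9.
That leaves u = 5. Eliminate 5 elsewhere: w.
So w = 2.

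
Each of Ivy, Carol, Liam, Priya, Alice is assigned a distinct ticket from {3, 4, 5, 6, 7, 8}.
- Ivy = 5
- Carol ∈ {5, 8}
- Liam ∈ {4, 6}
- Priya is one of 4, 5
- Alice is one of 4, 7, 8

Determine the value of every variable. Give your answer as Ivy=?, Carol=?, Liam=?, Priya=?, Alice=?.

Ivy has just one choice, so Ivy = 5. Eliminate 5 elsewhere: Carol, Priya.
Carol must be 8 (only option left). Remove 8 from Alice.
Priya has just one choice, so Priya = 4. Remove 4 from Liam, Alice.
That leaves Alice = 7.
Liam must be 6 (only option left).

Ivy=5, Carol=8, Liam=6, Priya=4, Alice=7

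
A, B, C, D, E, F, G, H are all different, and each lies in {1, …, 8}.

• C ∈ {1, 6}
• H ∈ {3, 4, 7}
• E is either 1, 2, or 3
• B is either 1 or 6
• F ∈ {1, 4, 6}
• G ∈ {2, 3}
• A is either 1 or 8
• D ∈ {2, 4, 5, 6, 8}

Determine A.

8

The 8 variables draw from only 8 values {1, 2, 3, 4, 5, 6, 7, 8}, so each is used; only D can be 5, hence D = 5.
The 7 still-open variables draw from only 7 values {1, 2, 3, 4, 6, 7, 8}, so each is used; only H can be 7, hence H = 7.
The 6 still-open variables together cover exactly {1, 2, 3, 4, 6, 8} — 6 values for 6 variables — and 4 appears only in F's list, so F = 4.
The 5 still-open variables together cover exactly {1, 2, 3, 6, 8} — 5 values for 5 variables — and 8 appears only in A's list, so A = 8.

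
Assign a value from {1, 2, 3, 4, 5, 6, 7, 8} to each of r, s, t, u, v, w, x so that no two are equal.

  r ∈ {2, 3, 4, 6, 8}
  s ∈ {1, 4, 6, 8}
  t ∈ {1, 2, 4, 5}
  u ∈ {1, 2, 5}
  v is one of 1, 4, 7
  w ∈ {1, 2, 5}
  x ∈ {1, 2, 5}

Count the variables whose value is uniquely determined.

u, w, x share exactly the 3 values {1, 2, 5}; by pigeonhole those values go to them, so strike 1, 2, 5 from r, s, t, v.
t's domain is down to {4}, so t = 4. Eliminate 4 elsewhere: r, s, v.
v must be 7 (only option left).
Determined: t=4, v=7. The other variables each still have more than one consistent value. That makes 2.

2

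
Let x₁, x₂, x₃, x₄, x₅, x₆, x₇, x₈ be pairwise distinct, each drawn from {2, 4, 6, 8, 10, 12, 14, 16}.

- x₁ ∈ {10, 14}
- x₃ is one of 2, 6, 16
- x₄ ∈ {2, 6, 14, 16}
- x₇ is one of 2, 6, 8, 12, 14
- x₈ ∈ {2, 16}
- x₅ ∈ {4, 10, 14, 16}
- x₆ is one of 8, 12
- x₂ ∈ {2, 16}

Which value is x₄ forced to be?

The 8 variables together cover exactly {2, 4, 6, 8, 10, 12, 14, 16} — 8 values for 8 variables — and 4 appears only in x₅'s list, so x₅ = 4.
The 7 still-open variables draw from only 7 values {2, 6, 8, 10, 12, 14, 16}, so each is used; only x₁ can be 10, hence x₁ = 10.
x₂ and x₈ share exactly the 2 values {2, 16}; by pigeonhole those values go to them, so strike 2, 16 from x₃, x₄, x₇.
That leaves x₃ = 6. So x₄, x₇ can't be 6.
So x₄ = 14.

14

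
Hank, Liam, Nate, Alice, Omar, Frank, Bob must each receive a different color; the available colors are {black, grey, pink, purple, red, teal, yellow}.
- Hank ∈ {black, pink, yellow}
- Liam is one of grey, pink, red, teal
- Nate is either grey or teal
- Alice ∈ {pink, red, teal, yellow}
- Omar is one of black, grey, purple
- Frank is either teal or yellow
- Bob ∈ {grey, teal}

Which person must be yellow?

The 7 variables draw from only 7 values {black, grey, pink, purple, red, teal, yellow}, so each is used; only Omar can be purple, hence Omar = purple.
The 6 still-open variables together cover exactly {black, grey, pink, red, teal, yellow} — 6 values for 6 variables — and black appears only in Hank's list, so Hank = black.
Nate and Bob share exactly the 2 values {grey, teal}; by pigeonhole those values go to them, so strike grey, teal from Liam, Alice, Frank.
So yellow goes to Frank.

Frank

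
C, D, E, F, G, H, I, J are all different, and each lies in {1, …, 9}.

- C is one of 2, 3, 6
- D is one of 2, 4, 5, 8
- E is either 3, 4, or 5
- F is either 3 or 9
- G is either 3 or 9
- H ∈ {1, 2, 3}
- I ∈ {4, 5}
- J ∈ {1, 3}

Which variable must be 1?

J

Among the 8 variables, 6 fits only C (and all 8 values in {1, 2, 3, 4, 5, 6, 8, 9} must be used), so C = 6.
The 7 still-open variables together cover exactly {1, 2, 3, 4, 5, 8, 9} — 7 values for 7 variables — and 8 appears only in D's list, so D = 8.
The 6 still-open variables together cover exactly {1, 2, 3, 4, 5, 9} — 6 values for 6 variables — and 2 appears only in H's list, so H = 2.
The 5 still-open variables together cover exactly {1, 3, 4, 5, 9} — 5 values for 5 variables — and 1 appears only in J's list, so J = 1.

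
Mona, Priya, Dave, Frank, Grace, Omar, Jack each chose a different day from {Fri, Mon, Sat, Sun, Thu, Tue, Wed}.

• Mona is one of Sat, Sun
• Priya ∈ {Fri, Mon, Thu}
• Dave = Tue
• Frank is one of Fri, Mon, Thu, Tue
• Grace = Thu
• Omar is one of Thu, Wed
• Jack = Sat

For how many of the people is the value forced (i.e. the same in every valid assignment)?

Dave's domain is down to {Tue}, so Dave = Tue. So Frank can't be Tue.
Grace's domain is down to {Thu}, so Grace = Thu. Eliminate Thu elsewhere: Priya, Frank, Omar.
Omar must be Wed (only option left).
Jack's domain is down to {Sat}, so Jack = Sat. Strike Sat from Mona.
Mona's domain is down to {Sun}, so Mona = Sun.
Determined: Mona=Sun, Dave=Tue, Grace=Thu, Omar=Wed, Jack=Sat. The other people each still have more than one consistent value. That makes 5.

5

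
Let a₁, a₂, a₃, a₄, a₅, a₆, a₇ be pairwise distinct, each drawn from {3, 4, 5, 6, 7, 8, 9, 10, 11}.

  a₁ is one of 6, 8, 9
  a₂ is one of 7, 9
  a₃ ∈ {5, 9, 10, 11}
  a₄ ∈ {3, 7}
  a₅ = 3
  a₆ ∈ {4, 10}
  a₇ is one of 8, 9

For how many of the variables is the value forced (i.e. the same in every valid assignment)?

a₅'s domain is down to {3}, so a₅ = 3. Eliminate 3 elsewhere: a₄.
That leaves a₄ = 7. So a₂ can't be 7.
a₂ has just one choice, so a₂ = 9. Eliminate 9 elsewhere: a₁, a₃, a₇.
a₇ must be 8 (only option left). So a₁ can't be 8.
That leaves a₁ = 6.
Determined: a₁=6, a₂=9, a₄=7, a₅=3, a₇=8. The other variables each still have more than one consistent value. That makes 5.

5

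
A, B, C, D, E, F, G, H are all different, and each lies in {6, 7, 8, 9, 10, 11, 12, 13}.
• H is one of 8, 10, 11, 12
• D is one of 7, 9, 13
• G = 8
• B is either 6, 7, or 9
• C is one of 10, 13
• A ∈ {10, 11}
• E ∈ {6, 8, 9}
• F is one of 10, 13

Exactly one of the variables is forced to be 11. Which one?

G has just one choice, so G = 8. Eliminate 8 elsewhere: E, H.
The 7 still-open variables together cover exactly {6, 7, 9, 10, 11, 12, 13} — 7 values for 7 variables — and 12 appears only in H's list, so H = 12.
Among the 6 still-open variables, 11 fits only A (and all 6 values in {6, 7, 9, 10, 11, 13} must be used), so A = 11.

A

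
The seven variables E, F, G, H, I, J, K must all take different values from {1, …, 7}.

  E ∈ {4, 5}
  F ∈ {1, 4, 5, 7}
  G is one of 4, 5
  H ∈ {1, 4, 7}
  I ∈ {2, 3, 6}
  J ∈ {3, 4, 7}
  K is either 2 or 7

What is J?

3

The 7 variables draw from only 7 values {1, 2, 3, 4, 5, 6, 7}, so each is used; only I can be 6, hence I = 6.
The 6 still-open variables together cover exactly {1, 2, 3, 4, 5, 7} — 6 values for 6 variables — and 2 appears only in K's list, so K = 2.
The 5 still-open variables together cover exactly {1, 3, 4, 5, 7} — 5 values for 5 variables — and 3 appears only in J's list, so J = 3.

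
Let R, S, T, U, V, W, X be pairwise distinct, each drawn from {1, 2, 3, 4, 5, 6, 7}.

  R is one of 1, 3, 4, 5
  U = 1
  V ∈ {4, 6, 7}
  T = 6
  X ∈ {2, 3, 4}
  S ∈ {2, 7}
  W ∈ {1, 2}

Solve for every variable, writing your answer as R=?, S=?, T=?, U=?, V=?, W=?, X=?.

T must be 6 (only option left). Strike 6 from V.
U's domain is down to {1}, so U = 1. Remove 1 from R, W.
W must be 2 (only option left). So S, X can't be 2.
S must be 7 (only option left). So V can't be 7.
That leaves V = 4. So R, X can't be 4.
X must be 3 (only option left). Remove 3 from R.
R has just one choice, so R = 5.

R=5, S=7, T=6, U=1, V=4, W=2, X=3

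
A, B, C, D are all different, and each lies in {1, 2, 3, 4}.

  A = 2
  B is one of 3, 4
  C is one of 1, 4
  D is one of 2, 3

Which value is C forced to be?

1

A has just one choice, so A = 2. Strike 2 from D.
That leaves D = 3. So B can't be 3.
B's domain is down to {4}, so B = 4. Remove 4 from C.
So C = 1.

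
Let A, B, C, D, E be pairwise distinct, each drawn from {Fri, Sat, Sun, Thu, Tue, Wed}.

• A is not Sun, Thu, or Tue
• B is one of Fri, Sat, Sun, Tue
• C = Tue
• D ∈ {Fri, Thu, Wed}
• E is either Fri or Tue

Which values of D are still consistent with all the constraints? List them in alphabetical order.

C's domain is down to {Tue}, so C = Tue. Eliminate Tue elsewhere: B, E.
E has just one choice, so E = Fri. So A, B, D can't be Fri.
No further eliminations apply; D can still be any of Thu, Wed.

Thu, Wed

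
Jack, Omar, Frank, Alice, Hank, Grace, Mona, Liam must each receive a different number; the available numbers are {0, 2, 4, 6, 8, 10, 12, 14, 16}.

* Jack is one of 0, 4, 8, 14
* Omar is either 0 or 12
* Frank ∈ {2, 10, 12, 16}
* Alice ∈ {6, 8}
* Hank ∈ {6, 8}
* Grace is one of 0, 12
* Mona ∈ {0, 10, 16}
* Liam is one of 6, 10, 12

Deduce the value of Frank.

Omar and Grace between them cover only {0, 12} — a naked pair. Remove those values from Jack, Frank, Mona, Liam.
The 2 variables Alice and Hank are confined to {6, 8}, which locks those values in; drop them from Jack, Liam.
Liam's domain is down to {10}, so Liam = 10. Strike 10 from Frank, Mona.
That leaves Mona = 16. Strike 16 from Frank.
So Frank = 2.

2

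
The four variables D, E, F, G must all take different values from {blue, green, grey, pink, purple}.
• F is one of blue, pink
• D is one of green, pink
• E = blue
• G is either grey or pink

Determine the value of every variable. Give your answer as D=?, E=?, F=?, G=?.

D=green, E=blue, F=pink, G=grey

E's domain is down to {blue}, so E = blue. Strike blue from F.
F's domain is down to {pink}, so F = pink. So D, G can't be pink.
G must be grey (only option left).
D must be green (only option left).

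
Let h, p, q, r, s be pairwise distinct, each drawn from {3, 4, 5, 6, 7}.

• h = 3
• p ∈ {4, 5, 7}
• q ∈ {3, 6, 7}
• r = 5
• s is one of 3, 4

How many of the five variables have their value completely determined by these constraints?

5

h's domain is down to {3}, so h = 3. Eliminate 3 elsewhere: q, s.
That leaves r = 5. Remove 5 from p.
s has just one choice, so s = 4. So p can't be 4.
That leaves p = 7. So q can't be 7.
q's domain is down to {6}, so q = 6.
Every variable is fixed: h=3, p=7, q=6, r=5, s=4. That makes 5.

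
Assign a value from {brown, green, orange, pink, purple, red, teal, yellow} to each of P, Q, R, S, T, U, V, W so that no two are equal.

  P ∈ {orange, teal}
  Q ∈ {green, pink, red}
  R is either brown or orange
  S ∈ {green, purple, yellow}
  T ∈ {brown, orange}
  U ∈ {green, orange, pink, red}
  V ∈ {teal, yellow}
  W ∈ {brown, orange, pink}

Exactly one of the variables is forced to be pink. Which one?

W

Among the 8 variables, purple fits only S (and all 8 values in {brown, green, orange, pink, purple, red, teal, yellow} must be used), so S = purple.
The 7 still-open variables draw from only 7 values {brown, green, orange, pink, red, teal, yellow}, so each is used; only V can be yellow, hence V = yellow.
The 6 still-open variables draw from only 6 values {brown, green, orange, pink, red, teal}, so each is used; only P can be teal, hence P = teal.
The 2 variables R and T are confined to {brown, orange}, which locks those values in; drop them from U, W.
So pink goes to W.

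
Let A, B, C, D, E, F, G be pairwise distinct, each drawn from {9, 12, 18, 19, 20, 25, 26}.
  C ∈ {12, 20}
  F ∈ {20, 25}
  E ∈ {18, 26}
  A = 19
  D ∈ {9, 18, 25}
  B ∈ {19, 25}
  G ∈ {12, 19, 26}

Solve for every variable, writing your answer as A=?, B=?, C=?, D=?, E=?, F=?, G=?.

A=19, B=25, C=12, D=9, E=18, F=20, G=26

A must be 19 (only option left). Remove 19 from B, G.
That leaves B = 25. So D, F can't be 25.
F must be 20 (only option left). Strike 20 from C.
C must be 12 (only option left). Strike 12 from G.
G's domain is down to {26}, so G = 26. Eliminate 26 elsewhere: E.
E must be 18 (only option left). So D can't be 18.
D's domain is down to {9}, so D = 9.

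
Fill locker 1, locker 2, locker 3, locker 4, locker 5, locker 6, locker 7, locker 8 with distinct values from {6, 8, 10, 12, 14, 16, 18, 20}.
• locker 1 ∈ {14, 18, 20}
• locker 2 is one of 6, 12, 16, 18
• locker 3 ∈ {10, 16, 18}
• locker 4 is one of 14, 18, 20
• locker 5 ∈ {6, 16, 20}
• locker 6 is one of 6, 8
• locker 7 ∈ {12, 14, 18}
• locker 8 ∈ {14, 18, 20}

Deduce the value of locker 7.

Among the 8 variables, 8 fits only locker 6 (and all 8 values in {6, 8, 10, 12, 14, 16, 18, 20} must be used), so locker 6 = 8.
Among the 7 still-open variables, 10 fits only locker 3 (and all 7 values in {6, 10, 12, 14, 16, 18, 20} must be used), so locker 3 = 10.
locker 1, locker 4, locker 8 between them cover only {14, 18, 20} — a naked triple. Remove those values from locker 2, locker 5, locker 7.
So locker 7 = 12.

12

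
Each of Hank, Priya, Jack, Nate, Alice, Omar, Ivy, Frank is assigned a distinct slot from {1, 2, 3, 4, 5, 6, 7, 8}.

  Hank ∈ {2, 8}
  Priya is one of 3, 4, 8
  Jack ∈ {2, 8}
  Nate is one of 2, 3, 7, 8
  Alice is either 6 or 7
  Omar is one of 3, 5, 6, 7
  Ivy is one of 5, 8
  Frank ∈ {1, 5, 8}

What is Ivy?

The 8 variables together cover exactly {1, 2, 3, 4, 5, 6, 7, 8} — 8 values for 8 variables — and 1 appears only in Frank's list, so Frank = 1.
The 7 still-open variables together cover exactly {2, 3, 4, 5, 6, 7, 8} — 7 values for 7 variables — and 4 appears only in Priya's list, so Priya = 4.
Hank and Jack share exactly the 2 values {2, 8}; by pigeonhole those values go to them, so strike 2, 8 from Nate, Ivy.
So Ivy = 5.

5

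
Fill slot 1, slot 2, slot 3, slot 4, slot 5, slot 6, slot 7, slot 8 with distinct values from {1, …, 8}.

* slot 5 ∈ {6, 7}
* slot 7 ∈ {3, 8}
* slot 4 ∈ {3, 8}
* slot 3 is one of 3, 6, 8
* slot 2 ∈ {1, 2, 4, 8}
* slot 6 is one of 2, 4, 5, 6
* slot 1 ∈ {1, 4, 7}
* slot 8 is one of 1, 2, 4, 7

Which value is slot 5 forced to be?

7

The 8 variables draw from only 8 values {1, 2, 3, 4, 5, 6, 7, 8}, so each is used; only slot 6 can be 5, hence slot 6 = 5.
The 2 variables slot 4 and slot 7 are confined to {3, 8}, which locks those values in; drop them from slot 2, slot 3.
slot 3's domain is down to {6}, so slot 3 = 6. Strike 6 from slot 5.
So slot 5 = 7.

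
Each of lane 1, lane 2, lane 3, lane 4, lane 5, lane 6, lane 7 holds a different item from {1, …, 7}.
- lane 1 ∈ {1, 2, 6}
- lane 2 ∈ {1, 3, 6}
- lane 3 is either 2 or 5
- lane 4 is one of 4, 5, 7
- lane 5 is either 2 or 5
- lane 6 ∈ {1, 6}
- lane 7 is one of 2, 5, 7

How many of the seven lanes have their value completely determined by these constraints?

3

Among the 7 variables, 3 fits only lane 2 (and all 7 values in {1, 2, 3, 4, 5, 6, 7} must be used), so lane 2 = 3.
The 6 still-open variables together cover exactly {1, 2, 4, 5, 6, 7} — 6 values for 6 variables — and 4 appears only in lane 4's list, so lane 4 = 4.
The 5 still-open variables draw from only 5 values {1, 2, 5, 6, 7}, so each is used; only lane 7 can be 7, hence lane 7 = 7.
lane 3 and lane 5 between them cover only {2, 5} — a naked pair. Remove those values from lane 1.
Determined: lane 2=3, lane 4=4, lane 7=7. The other lanes each still have more than one consistent value. That makes 3.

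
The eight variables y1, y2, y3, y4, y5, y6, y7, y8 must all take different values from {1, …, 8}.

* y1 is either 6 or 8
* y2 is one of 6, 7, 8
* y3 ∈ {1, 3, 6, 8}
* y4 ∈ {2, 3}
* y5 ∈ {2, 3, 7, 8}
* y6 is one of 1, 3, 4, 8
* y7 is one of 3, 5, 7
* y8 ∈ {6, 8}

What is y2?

Among the 8 variables, 4 fits only y6 (and all 8 values in {1, 2, 3, 4, 5, 6, 7, 8} must be used), so y6 = 4.
Among the 7 still-open variables, 1 fits only y3 (and all 7 values in {1, 2, 3, 5, 6, 7, 8} must be used), so y3 = 1.
The 6 still-open variables together cover exactly {2, 3, 5, 6, 7, 8} — 6 values for 6 variables — and 5 appears only in y7's list, so y7 = 5.
The 2 variables y1 and y8 are confined to {6, 8}, which locks those values in; drop them from y2, y5.
So y2 = 7.

7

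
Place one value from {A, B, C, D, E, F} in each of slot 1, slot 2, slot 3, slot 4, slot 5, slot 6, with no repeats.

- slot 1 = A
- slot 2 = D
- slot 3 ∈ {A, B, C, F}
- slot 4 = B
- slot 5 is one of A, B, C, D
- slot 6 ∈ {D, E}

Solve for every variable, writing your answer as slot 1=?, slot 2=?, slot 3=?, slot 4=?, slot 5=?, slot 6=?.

slot 1 has just one choice, so slot 1 = A. Remove A from slot 3, slot 5.
slot 2's domain is down to {D}, so slot 2 = D. Remove D from slot 5, slot 6.
slot 4 has just one choice, so slot 4 = B. So slot 3, slot 5 can't be B.
slot 5 has just one choice, so slot 5 = C. Strike C from slot 3.
slot 6 has just one choice, so slot 6 = E.
That leaves slot 3 = F.

slot 1=A, slot 2=D, slot 3=F, slot 4=B, slot 5=C, slot 6=E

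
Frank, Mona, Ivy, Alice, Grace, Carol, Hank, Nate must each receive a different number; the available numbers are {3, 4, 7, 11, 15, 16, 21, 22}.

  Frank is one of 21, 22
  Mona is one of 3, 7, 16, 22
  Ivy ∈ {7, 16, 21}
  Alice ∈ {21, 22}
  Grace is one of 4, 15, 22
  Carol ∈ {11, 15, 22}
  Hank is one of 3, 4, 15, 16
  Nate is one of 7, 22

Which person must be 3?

Mona

The 8 variables together cover exactly {3, 4, 7, 11, 15, 16, 21, 22} — 8 values for 8 variables — and 11 appears only in Carol's list, so Carol = 11.
Frank and Alice between them cover only {21, 22} — a naked pair. Remove those values from Mona, Ivy, Grace, Nate.
Nate must be 7 (only option left). Remove 7 from Mona, Ivy.
Ivy's domain is down to {16}, so Ivy = 16. Remove 16 from Mona, Hank.
So 3 goes to Mona.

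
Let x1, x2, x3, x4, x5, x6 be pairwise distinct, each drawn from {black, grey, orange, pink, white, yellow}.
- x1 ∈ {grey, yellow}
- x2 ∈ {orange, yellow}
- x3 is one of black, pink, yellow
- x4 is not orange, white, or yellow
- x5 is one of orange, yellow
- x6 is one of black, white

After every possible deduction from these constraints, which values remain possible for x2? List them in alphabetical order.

The 6 variables draw from only 6 values {black, grey, orange, pink, white, yellow}, so each is used; only x6 can be white, hence x6 = white.
x2 and x5 share exactly the 2 values {orange, yellow}; by pigeonhole those values go to them, so strike orange, yellow from x1, x3.
x1's domain is down to {grey}, so x1 = grey. So x4 can't be grey.
No further eliminations apply; x2 can still be any of orange, yellow.

orange, yellow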